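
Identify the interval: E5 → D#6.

major 7th

E to D spans seven letter names (E-F-G-A-B-C-D) — that makes it a seventh of some quality.
The major seventh spans 11 semitones, and E5 to D#6 is exactly 11 semitones — so this is a major seventh.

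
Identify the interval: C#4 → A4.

C to A spans six letter names (C-D-E-F-G-A) — that makes it a sixth of some quality.
C#4 to A4 is 8 semitones, a half step short of the major sixth (9), so this is minor.

minor sixth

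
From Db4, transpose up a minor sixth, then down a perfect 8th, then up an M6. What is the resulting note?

A minor sixth up from Db4 is Bbb4.
Down a perfect octave from Bbb4: Bbb3 (12 semitones down).
Bbb3 up a major sixth → Gb4 (9 semitones).

Gb4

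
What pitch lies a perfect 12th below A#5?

D#4

Five letters down from A (plus an octave) reaches D.
Moving 19 semitones down from A#5 (the size of a perfect twelfth) reaches D#4.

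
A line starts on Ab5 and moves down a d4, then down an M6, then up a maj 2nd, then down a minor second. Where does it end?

G#4

A diminished fourth down from Ab5 is E5.
E5 down a major sixth → G4 (9 semitones).
A major second up from G4 is A4.
Down a minor second from A4: G#4 (1 semitone down).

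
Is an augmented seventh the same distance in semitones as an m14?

No

12 semitones (augmented seventh) vs 22 semitones (minor fourteenth): not equal.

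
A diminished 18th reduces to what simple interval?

diminished 4th

Take out 2 octaves (14 from the number): 18 − 14 = 4.
Quality carries through unchanged, so the simple form is a diminished fourth.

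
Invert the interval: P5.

The rule of nine gives the new number: 9 − 5 = 4, so a fifth becomes a fourth.
And perfect stays perfect under inversion, so we get a perfect fourth.

perfect fourth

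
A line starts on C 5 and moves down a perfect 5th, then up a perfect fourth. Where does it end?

C5 down a perfect fifth → F4 (7 semitones).
F4 up a perfect fourth → Bb4 (5 semitones).

B flat 4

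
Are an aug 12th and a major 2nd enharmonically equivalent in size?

20 semitones (augmented twelfth) vs 2 semitones (major second): not equal.

No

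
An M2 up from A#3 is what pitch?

Counting two letter names up from A lands on B.
A major second spans 2 semitones, so from A#3 the target pitch is B#3.

B#3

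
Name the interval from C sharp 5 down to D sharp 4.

Descending from C#5 to D#4 is the same interval as ascending D#4 to C#5.
D to C spans seven letter names (D-E-F-G-A-B-C), so the interval is some kind of seventh.
A major seventh would be 11 semitones, but D#4 to C#5 is 10 — one semitone narrower, making it a minor seventh.

minor seventh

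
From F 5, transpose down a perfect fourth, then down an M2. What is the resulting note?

B flat 4

A perfect fourth down from F5 is C5.
Down a major second from C5: Bb4 (2 semitones down).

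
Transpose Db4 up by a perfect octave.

An octave keeps the letter name D, an octave up from D.
Moving 12 semitones up from Db4 (the size of a perfect octave) reaches Db5.

Db5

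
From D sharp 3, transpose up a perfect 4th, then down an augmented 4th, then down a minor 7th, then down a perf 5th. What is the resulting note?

Up a perfect fourth from D#3: G#3 (5 semitones up).
G#3 down an augmented fourth → D3 (6 semitones).
D3 down a minor seventh → E2 (10 semitones).
A perfect fifth down from E2 is A1.

A 1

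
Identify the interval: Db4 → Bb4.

major 6th

D to B spans six letter names (D-E-F-G-A-B) — that makes it a sixth of some quality.
The major sixth spans 9 semitones, and Db4 to Bb4 is exactly 9 semitones — so this is a major sixth.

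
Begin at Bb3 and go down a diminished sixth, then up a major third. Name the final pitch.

A diminished sixth down from Bb3 is D#3.
Up a major third from D#3: F##3 (4 semitones up).

F##3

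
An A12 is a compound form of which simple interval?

augmented 5th

Each octave removed subtracts seven from the number: 12 − 7 = 5.
That makes an augmented twelfth a compound augmented fifth — an octave plus an augmented fifth.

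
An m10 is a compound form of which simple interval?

minor third

Each octave removed subtracts seven from the number: 10 − 7 = 3.
Quality carries through unchanged, so the simple form is a minor third.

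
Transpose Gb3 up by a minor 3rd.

Bbb3

The third takes the letter from G up to B.
A minor third spans 3 semitones, so from Gb3 the target pitch is Bbb3.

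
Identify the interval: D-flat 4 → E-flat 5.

major 9th

D to E spans two letter names (D-E), plus an octave — that makes it a ninth of some quality.
Counting semitones, Db4→Eb5 is 14, which is the major ninth.
(Equivalently, a compound major second: a major second plus an octave.)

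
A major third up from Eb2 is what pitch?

Counting three letter names up from E lands on G.
A major third is 4 semitones; 4 semitones up from Eb2 gives G2.

G2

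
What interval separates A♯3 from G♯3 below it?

major second

Descending from A#3 to G#3 is the same interval as ascending G#3 to A#3.
G to A spans two letter names (G-A), so the interval is some kind of second.
G#3 to A#3 is 2 semitones, matching the major second exactly, so the quality is major.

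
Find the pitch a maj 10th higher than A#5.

The tenth's letter: A up three letter names plus an octave → C.
Moving 16 semitones up from A#5 (the size of a major tenth) reaches C##7.

C##7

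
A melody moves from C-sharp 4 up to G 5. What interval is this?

C to G spans five letter names (C-D-E-F-G), plus an octave: a twelfth.
C#4 to G5 spans 18 semitones — one semitone narrower than the perfect twelfth (19) — giving a diminished twelfth.
(Equivalently, a compound diminished fifth: a diminished fifth plus an octave.)

diminished twelfth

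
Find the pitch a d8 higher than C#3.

For an octave the letter name doesn't change: still C, an octave up.
A diminished octave is 11 semitones; 11 semitones up from C#3 gives C4.

C4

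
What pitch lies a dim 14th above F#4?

The fourteenth's letter: F up seven letter names plus an octave → E.
A diminished fourteenth is 21 semitones; 21 semitones up from F#4 gives Eb6.

Eb6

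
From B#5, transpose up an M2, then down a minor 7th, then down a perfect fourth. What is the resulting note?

A##4

Up a major second from B#5: C##6 (2 semitones up).
C##6 down a minor seventh → D##5 (10 semitones).
Down a perfect fourth from D##5: A##4 (5 semitones down).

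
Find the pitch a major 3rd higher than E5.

Three letter names up from E: G.
Moving 4 semitones up from E5 (the size of a major third) reaches G#5.

G#5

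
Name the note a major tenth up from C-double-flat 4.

Three letters up from C (plus an octave) reaches E.
Moving 16 semitones up from Cbb4 (the size of a major tenth) reaches Ebb5.

E-double-flat 5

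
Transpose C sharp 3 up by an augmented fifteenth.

C double-sharp 5

A fifteenth keeps the letter name C, two octaves up from C.
Moving 25 semitones up from C#3 (the size of an augmented fifteenth) reaches C##5.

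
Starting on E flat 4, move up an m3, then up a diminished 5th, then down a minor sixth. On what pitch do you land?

Up a minor third from Eb4: Gb4 (3 semitones up).
Gb4 up a diminished fifth → Dbb5 (6 semitones).
Down a minor sixth from Dbb5: Fb4 (8 semitones down).

F flat 4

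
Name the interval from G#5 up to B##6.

G to B spans three letter names (G-A-B), plus an octave — that makes it a tenth of some quality.
G#5 to B##6 spans 17 semitones — one semitone wider than the major tenth (16) — giving an augmented tenth.
(Equivalently, a compound augmented third: an augmented third plus an octave.)

augmented 10th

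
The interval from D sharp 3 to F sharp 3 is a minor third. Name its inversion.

Inverted interval numbers add to nine, so a third pairs with a sixth (3 + 6 = 9).
Quality inverts too: minor becomes major. That makes the inversion a major sixth.

major sixth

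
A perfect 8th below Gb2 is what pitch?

For an octave the letter name doesn't change: still G, an octave down.
Moving 12 semitones down from Gb2 (the size of a perfect octave) reaches Gb1.

Gb1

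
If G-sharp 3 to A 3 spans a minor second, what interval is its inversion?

major 7th

The rule of nine gives the new number: 9 − 2 = 7, so a second becomes a seventh.
And minor becomes major under inversion, so we get a major seventh.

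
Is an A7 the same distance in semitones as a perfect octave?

Yes

An augmented seventh = 12 semitones = a perfect octave; enharmonically equal.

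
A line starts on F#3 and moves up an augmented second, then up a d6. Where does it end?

F#3 up an augmented second → G##3 (3 semitones).
Up a diminished sixth from G##3: E4 (7 semitones up).

E4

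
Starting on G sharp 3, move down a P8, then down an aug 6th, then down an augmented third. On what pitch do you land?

G double-flat 1

Down a perfect octave from G#3: G#2 (12 semitones down).
G#2 down an augmented sixth → Bb1 (10 semitones).
An augmented third down from Bb1 is Gbb1.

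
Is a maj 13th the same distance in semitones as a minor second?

A major thirteenth spans 21 semitones; a minor second spans 1 semitone. They differ by 20.

No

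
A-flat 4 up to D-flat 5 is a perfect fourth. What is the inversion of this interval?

P5

Interval numbers invert to sum to nine: 4 + 5 = 9, so a fourth inverts to a fifth.
The quality also flips — perfect stays perfect — giving a perfect fifth.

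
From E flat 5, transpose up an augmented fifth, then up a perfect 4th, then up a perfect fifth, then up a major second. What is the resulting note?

Eb5 up an augmented fifth → B5 (8 semitones).
B5 up a perfect fourth → E6 (5 semitones).
Up a perfect fifth from E6: B6 (7 semitones up).
Up a major second from B6: C#7 (2 semitones up).

C sharp 7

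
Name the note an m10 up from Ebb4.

Gbb5

Counting three letter names plus an octave up from E lands on G.
A minor tenth spans 15 semitones, so from Ebb4 the target pitch is Gbb5.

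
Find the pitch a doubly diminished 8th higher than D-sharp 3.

The letter stays D (same as the start), shifted an octave up.
A doubly diminished octave spans 10 semitones, so from D#3 the target pitch is Db4.

D-flat 4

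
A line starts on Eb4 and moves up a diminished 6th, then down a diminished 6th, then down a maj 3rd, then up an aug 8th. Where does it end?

Eb4 up a diminished sixth → Cbb5 (7 semitones).
Cbb5 down a diminished sixth → Eb4 (7 semitones).
Eb4 down a major third → Cb4 (4 semitones).
An augmented octave up from Cb4 is C5.

C5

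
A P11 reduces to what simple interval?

Each octave removed subtracts seven from the number: 11 − 7 = 4.
That makes a perfect eleventh a compound perfect fourth — an octave plus a perfect fourth.

perfect 4th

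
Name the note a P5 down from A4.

The fifth takes the letter from A down to D.
Moving 7 semitones down from A4 (the size of a perfect fifth) reaches D4.

D4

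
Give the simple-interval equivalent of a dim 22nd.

diminished 8th

Subtracting seven from the interval number removes an octave: 22 − 14 = 8.
Quality carries through unchanged, so the simple form is a diminished octave.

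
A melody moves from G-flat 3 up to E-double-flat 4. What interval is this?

minor sixth

G to E spans six letter names (G-A-B-C-D-E), so the interval is some kind of sixth.
At 8 semitones, Gb3→Ebb4 falls one short of a major sixth: minor.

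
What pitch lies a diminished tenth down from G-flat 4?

The tenth's letter: G down three letter names plus an octave → E.
A diminished tenth is 14 semitones; 14 semitones down from Gb4 gives E3.

E 3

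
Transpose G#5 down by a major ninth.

F#4

Counting two letter names plus an octave down from G lands on F.
A major ninth spans 14 semitones, so from G#5 the target pitch is F#4.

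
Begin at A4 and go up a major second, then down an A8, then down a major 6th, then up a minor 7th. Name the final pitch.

A4 up a major second → B4 (2 semitones).
Down an augmented octave from B4: Bb3 (13 semitones down).
A major sixth down from Bb3 is Db3.
Db3 up a minor seventh → Cb4 (10 semitones).

Cb4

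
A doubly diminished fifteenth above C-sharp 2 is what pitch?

C-flat 4

The letter stays C (same as the start), shifted two octaves up.
A doubly diminished fifteenth spans 22 semitones, so from C#2 the target pitch is Cb4.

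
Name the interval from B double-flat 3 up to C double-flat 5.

minor ninth

B to C spans two letter names (B-C), plus an octave, so the interval is some kind of ninth.
Bbb3 to Cbb5 is 13 semitones, a half step short of the major ninth (14), so this is minor.
(Equivalently, a compound minor second: a minor second plus an octave.)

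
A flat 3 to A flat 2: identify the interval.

Descending from Ab3 to Ab2 is the same interval as ascending Ab2 to Ab3.
A to A is the same letter name, plus an octave, so the interval is some kind of octave.
Ab2 to Ab3 is 12 semitones, matching the perfect octave exactly, so the quality is perfect.

P8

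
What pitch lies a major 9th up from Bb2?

Counting two letter names plus an octave up from B lands on C.
Moving 14 semitones up from Bb2 (the size of a major ninth) reaches C4.

C4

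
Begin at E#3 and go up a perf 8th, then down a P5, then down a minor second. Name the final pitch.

Up a perfect octave from E#3: E#4 (12 semitones up).
A perfect fifth down from E#4 is A#3.
Down a minor second from A#3: G##3 (1 semitone down).

G##3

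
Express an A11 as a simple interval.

Each octave removed subtracts seven from the number: 11 − 7 = 4.
So an augmented eleventh is an octave plus an augmented fourth. The quality is unchanged.

augmented fourth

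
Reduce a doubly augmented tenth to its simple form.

doubly augmented 3rd

Each octave removed subtracts seven from the number: 10 − 7 = 3.
So a doubly augmented tenth is an octave plus a doubly augmented third. The quality is unchanged.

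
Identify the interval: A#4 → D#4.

perfect 5th

Descending from A#4 to D#4 is the same interval as ascending D#4 to A#4.
D to A spans five letter names (D-E-F-G-A), so the interval is some kind of fifth.
Counting semitones, D#4→A#4 is 7, which is the perfect fifth.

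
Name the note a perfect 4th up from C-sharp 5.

F-sharp 5

Counting four letter names up from C lands on F.
Moving 5 semitones up from C#5 (the size of a perfect fourth) reaches F#5.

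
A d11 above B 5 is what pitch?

E-flat 7

Counting four letter names plus an octave up from B lands on E.
Moving 16 semitones up from B5 (the size of a diminished eleventh) reaches Eb7.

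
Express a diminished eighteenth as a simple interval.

Each octave removed subtracts seven from the number: 18 − 14 = 4.
So a diminished eighteenth is 2 octaves plus a diminished fourth. The quality is unchanged.

diminished fourth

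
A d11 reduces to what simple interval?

Subtracting seven from the interval number removes an octave: 11 − 7 = 4.
So a diminished eleventh is an octave plus a diminished fourth. The quality is unchanged.

diminished fourth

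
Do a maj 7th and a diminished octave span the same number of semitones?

Yes

A major seventh = 11 semitones = a diminished octave; enharmonically equal.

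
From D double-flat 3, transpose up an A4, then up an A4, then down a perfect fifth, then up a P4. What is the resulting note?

Up an augmented fourth from Dbb3: Gb3 (6 semitones up).
Up an augmented fourth from Gb3: C4 (6 semitones up).
A perfect fifth down from C4 is F3.
F3 up a perfect fourth → Bb3 (5 semitones).

B flat 3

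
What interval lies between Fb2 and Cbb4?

F to C spans five letter names (F-G-A-B-C), plus an octave: a twelfth.
A perfect twelfth would be 19 semitones; Fb2 to Cbb4 is 18, one semitone narrower, so the interval is diminished.
(Equivalently, a compound diminished fifth: a diminished fifth plus an octave.)

diminished twelfth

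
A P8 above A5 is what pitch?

An octave keeps the letter name A, an octave up from A.
Moving 12 semitones up from A5 (the size of a perfect octave) reaches A6.

A6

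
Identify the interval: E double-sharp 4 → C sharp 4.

Descending from E##4 to C#4 is the same interval as ascending C#4 to E##4.
C to E spans three letter names (C-D-E) — that makes it a third of some quality.
The major third is 4 semitones; here we have 5, one semitone wider: augmented.

augmented 3rd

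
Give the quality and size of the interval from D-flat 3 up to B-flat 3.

major sixth

D to B spans six letter names (D-E-F-G-A-B) — that makes it a sixth of some quality.
The major sixth spans 9 semitones, and Db3 to Bb3 is exactly 9 semitones — so this is a major sixth.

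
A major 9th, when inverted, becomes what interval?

minor seventh

First reduce the compound major ninth to its simple form, a major second.
Inverted interval numbers add to nine, so a second pairs with a seventh (2 + 7 = 9).
The quality also flips — major becomes minor — giving a minor seventh.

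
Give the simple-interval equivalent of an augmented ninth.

augmented second

Each octave removed subtracts seven from the number: 9 − 7 = 2.
That makes an augmented ninth a compound augmented second — an octave plus an augmented second.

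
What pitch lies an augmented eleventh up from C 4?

Counting four letter names plus an octave up from C lands on F.
An augmented eleventh is 18 semitones; 18 semitones up from C4 gives F#5.

F-sharp 5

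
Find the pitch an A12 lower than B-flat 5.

E-double-flat 4

The twelfth's letter: B down five letter names plus an octave → E.
An augmented twelfth spans 20 semitones, so from Bb5 the target pitch is Ebb4.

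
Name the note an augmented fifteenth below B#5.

B3

For a fifteenth the letter name doesn't change: still B, two octaves down.
An augmented fifteenth is 25 semitones; 25 semitones down from B#5 gives B3.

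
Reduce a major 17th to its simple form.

major third

Take out 2 octaves (14 from the number): 17 − 14 = 3.
Quality carries through unchanged, so the simple form is a major third.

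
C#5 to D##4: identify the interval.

diminished seventh

Descending from C#5 to D##4 is the same interval as ascending D##4 to C#5.
D to C spans seven letter names (D-E-F-G-A-B-C), so the interval is some kind of seventh.
The major seventh is 11 semitones; here we have 9, two semitones narrower: diminished.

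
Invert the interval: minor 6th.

The rule of nine gives the new number: 9 − 6 = 3, so a sixth becomes a third.
Quality inverts too: minor becomes major. That makes the inversion a major third.

major third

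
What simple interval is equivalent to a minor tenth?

Take out an octave (7 from the number): 10 − 7 = 3.
So a minor tenth is an octave plus a minor third. The quality is unchanged.

minor third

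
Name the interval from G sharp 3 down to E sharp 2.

Descending from G#3 to E#2 is the same interval as ascending E#2 to G#3.
E to G spans three letter names (E-F-G), plus an octave: a tenth.
E#2 to G#3 is 15 semitones, a half step short of the major tenth (16), so this is minor.
(Equivalently, a compound minor third: a minor third plus an octave.)

minor tenth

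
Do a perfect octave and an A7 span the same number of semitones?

A perfect octave = 12 semitones = an augmented seventh; enharmonically equal.

Yes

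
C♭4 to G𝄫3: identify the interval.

Descending from Cb4 to Gbb3 is the same interval as ascending Gbb3 to Cb4.
G to C spans four letter names (G-A-B-C): a fourth.
Gbb3 to Cb4 spans 6 semitones — one semitone wider than the perfect fourth (5) — giving an augmented fourth.

A4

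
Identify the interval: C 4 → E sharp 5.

augmented tenth

C to E spans three letter names (C-D-E), plus an octave: a tenth.
C4 to E#5 spans 17 semitones — one semitone wider than the major tenth (16) — giving an augmented tenth.
(Equivalently, a compound augmented third: an augmented third plus an octave.)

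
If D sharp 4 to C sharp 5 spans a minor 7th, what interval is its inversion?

M2

Interval numbers invert to sum to nine: 7 + 2 = 9, so a seventh inverts to a second.
The quality also flips — minor becomes major — giving a major second.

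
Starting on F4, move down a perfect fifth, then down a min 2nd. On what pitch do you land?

F4 down a perfect fifth → Bb3 (7 semitones).
Down a minor second from Bb3: A3 (1 semitone down).

A3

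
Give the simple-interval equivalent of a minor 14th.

Subtracting seven from the interval number removes an octave: 14 − 7 = 7.
That makes a minor fourteenth a compound minor seventh — an octave plus a minor seventh.

minor seventh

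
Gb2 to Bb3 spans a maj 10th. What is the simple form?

Take out an octave (7 from the number): 10 − 7 = 3.
That makes a major tenth a compound major third — an octave plus a major third.

major 3rd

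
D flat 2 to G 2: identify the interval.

D to G spans four letter names (D-E-F-G): a fourth.
A perfect fourth would be 5 semitones; Db2 to G2 is 6, one semitone wider, so the interval is augmented.

A4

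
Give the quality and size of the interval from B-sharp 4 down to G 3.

Descending from B#4 to G3 is the same interval as ascending G3 to B#4.
G to B spans three letter names (G-A-B), plus an octave, so the interval is some kind of tenth.
A major tenth would be 16 semitones; G3 to B#4 is 17, one semitone wider, so the interval is augmented.
(Equivalently, a compound augmented third: an augmented third plus an octave.)

augmented tenth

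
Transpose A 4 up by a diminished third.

C flat 5

The third takes the letter from A up to C.
A diminished third is 2 semitones; 2 semitones up from A4 gives Cb5.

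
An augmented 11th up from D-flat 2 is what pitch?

Four letters up from D (plus an octave) reaches G.
Moving 18 semitones up from Db2 (the size of an augmented eleventh) reaches G3.

G 3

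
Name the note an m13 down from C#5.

Six letters down from C (plus an octave) reaches E.
Moving 20 semitones down from C#5 (the size of a minor thirteenth) reaches E#3.

E#3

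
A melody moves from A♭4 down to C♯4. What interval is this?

Descending from Ab4 to C#4 is the same interval as ascending C#4 to Ab4.
C to A spans six letter names (C-D-E-F-G-A) — that makes it a sixth of some quality.
The major sixth is 9 semitones; here we have 7, two semitones narrower: diminished.

diminished sixth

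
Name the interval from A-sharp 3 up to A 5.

A to A is the same letter name, plus 2 octaves: a fifteenth.
The perfect fifteenth is 24 semitones; here we have 23, one semitone narrower: diminished.
(Equivalently, a compound diminished octave: a diminished octave plus an octave.)

diminished fifteenth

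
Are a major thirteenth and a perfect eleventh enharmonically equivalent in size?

No

A major thirteenth is 21 semitones but a perfect eleventh is 17 semitones — different sizes.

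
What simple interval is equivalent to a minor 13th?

Each octave removed subtracts seven from the number: 13 − 7 = 6.
So a minor thirteenth is an octave plus a minor sixth. The quality is unchanged.

minor 6th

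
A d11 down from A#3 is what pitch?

The eleventh's letter: A down four letter names plus an octave → E.
A diminished eleventh spans 16 semitones, so from A#3 the target pitch is E##2.

E##2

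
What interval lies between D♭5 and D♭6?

D to D is the same letter name, plus an octave: an octave.
Counting semitones, Db5→Db6 is 12, which is the perfect octave.

perfect 8th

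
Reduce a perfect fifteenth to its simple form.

perfect 8th

Subtracting seven from the interval number removes an octave: 15 − 7 = 8.
So a perfect fifteenth is an octave plus a perfect octave. The quality is unchanged.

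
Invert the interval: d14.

First reduce the compound diminished fourteenth to its simple form, a diminished seventh.
Interval numbers invert to sum to nine: 7 + 2 = 9, so a seventh inverts to a second.
Quality inverts too: diminished becomes augmented. That makes the inversion an augmented second.

augmented second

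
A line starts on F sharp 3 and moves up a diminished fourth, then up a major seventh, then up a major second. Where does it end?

F#3 up a diminished fourth → Bb3 (4 semitones).
Bb3 up a major seventh → A4 (11 semitones).
A major second up from A4 is B4.

B 4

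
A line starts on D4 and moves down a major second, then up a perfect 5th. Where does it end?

G4

A major second down from D4 is C4.
A perfect fifth up from C4 is G4.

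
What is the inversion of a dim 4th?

The rule of nine gives the new number: 9 − 4 = 5, so a fourth becomes a fifth.
And diminished becomes augmented under inversion, so we get an augmented fifth.

augmented 5th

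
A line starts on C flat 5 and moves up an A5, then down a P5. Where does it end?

An augmented fifth up from Cb5 is G5.
G5 down a perfect fifth → C5 (7 semitones).

C 5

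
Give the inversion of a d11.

First reduce the compound diminished eleventh to its simple form, a diminished fourth.
Interval numbers invert to sum to nine: 4 + 5 = 9, so a fourth inverts to a fifth.
The quality also flips — diminished becomes augmented — giving an augmented fifth.

A5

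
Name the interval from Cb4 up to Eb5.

C to E spans three letter names (C-D-E), plus an octave, so the interval is some kind of tenth.
Counting semitones, Cb4→Eb5 is 16, which is the major tenth.
(Equivalently, a compound major third: a major third plus an octave.)

M10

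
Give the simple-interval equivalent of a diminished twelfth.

Subtracting seven from the interval number removes an octave: 12 − 7 = 5.
So a diminished twelfth is an octave plus a diminished fifth. The quality is unchanged.

d5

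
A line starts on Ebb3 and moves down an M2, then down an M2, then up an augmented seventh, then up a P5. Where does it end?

F4

Down a major second from Ebb3: Dbb3 (2 semitones down).
Dbb3 down a major second → Cbb3 (2 semitones).
Up an augmented seventh from Cbb3: Bb3 (12 semitones up).
Up a perfect fifth from Bb3: F4 (7 semitones up).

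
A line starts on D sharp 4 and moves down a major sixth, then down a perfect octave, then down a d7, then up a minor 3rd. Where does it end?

Down a major sixth from D#4: F#3 (9 semitones down).
F#3 down a perfect octave → F#2 (12 semitones).
Down a diminished seventh from F#2: G##1 (9 semitones down).
Up a minor third from G##1: B#1 (3 semitones up).

B sharp 1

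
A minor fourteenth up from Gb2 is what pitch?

Fb4

The fourteenth's letter: G up seven letter names plus an octave → F.
A minor fourteenth is 22 semitones; 22 semitones up from Gb2 gives Fb4.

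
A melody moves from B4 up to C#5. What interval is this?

major second

B to C spans two letter names (B-C), so the interval is some kind of second.
The major second spans 2 semitones, and B4 to C#5 is exactly 2 semitones — so this is a major second.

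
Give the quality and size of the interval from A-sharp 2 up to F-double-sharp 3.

A to F spans six letter names (A-B-C-D-E-F) — that makes it a sixth of some quality.
A#2 to F##3 is 9 semitones, matching the major sixth exactly, so the quality is major.

major sixth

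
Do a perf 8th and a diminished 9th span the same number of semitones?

Both span 12 semitones: a perfect octave and a diminished ninth are the same chromatic distance.

Yes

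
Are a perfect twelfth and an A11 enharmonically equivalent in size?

A perfect twelfth spans 19 semitones; an augmented eleventh spans 18 semitones. They differ by 1.

No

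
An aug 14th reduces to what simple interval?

augmented seventh

Each octave removed subtracts seven from the number: 14 − 7 = 7.
Quality carries through unchanged, so the simple form is an augmented seventh.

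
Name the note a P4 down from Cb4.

Gb3

Counting four letter names down from C lands on G.
A perfect fourth spans 5 semitones, so from Cb4 the target pitch is Gb3.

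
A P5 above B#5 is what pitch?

F##6

The fifth takes the letter from B up to F.
Moving 7 semitones up from B#5 (the size of a perfect fifth) reaches F##6.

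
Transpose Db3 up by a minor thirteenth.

Bbb4

Six letters up from D (plus an octave) reaches B.
A minor thirteenth spans 20 semitones, so from Db3 the target pitch is Bbb4.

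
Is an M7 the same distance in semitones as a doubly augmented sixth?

Yes

A major seventh spans 11 semitones, and a doubly augmented sixth also spans 11 semitones — they're enharmonic.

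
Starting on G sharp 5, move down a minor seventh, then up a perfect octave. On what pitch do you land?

A sharp 5

G#5 down a minor seventh → A#4 (10 semitones).
A#4 up a perfect octave → A#5 (12 semitones).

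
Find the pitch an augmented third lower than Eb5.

Three letter names down from E: C.
An augmented third spans 5 semitones, so from Eb5 the target pitch is Cbb5.

Cbb5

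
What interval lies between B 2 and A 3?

m7

B to A spans seven letter names (B-C-D-E-F-G-A): a seventh.
B2 to A3 is 10 semitones, a half step short of the major seventh (11), so this is minor.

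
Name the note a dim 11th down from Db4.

A2

Four letters down from D (plus an octave) reaches A.
A diminished eleventh is 16 semitones; 16 semitones down from Db4 gives A2.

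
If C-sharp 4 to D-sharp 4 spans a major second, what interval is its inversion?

Inverted interval numbers add to nine, so a second pairs with a seventh (2 + 7 = 9).
And major becomes minor under inversion, so we get a minor seventh.

minor seventh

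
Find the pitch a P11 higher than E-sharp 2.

A-sharp 3

Four letters up from E (plus an octave) reaches A.
A perfect eleventh is 17 semitones; 17 semitones up from E#2 gives A#3.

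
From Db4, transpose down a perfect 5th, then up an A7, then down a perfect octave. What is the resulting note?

F#3

Down a perfect fifth from Db4: Gb3 (7 semitones down).
Gb3 up an augmented seventh → F#4 (12 semitones).
Down a perfect octave from F#4: F#3 (12 semitones down).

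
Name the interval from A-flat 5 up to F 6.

major sixth

A to F spans six letter names (A-B-C-D-E-F), so the interval is some kind of sixth.
The major sixth spans 9 semitones, and Ab5 to F6 is exactly 9 semitones — so this is a major sixth.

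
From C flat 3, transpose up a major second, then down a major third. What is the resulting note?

B double-flat 2

Up a major second from Cb3: Db3 (2 semitones up).
A major third down from Db3 is Bbb2.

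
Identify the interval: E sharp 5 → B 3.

Descending from E#5 to B3 is the same interval as ascending B3 to E#5.
B to E spans four letter names (B-C-D-E), plus an octave: an eleventh.
B3 to E#5 spans 18 semitones — one semitone wider than the perfect eleventh (17) — giving an augmented eleventh.
(Equivalently, a compound augmented fourth: an augmented fourth plus an octave.)

augmented 11th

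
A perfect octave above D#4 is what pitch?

An octave keeps the letter name D, an octave up from D.
Moving 12 semitones up from D#4 (the size of a perfect octave) reaches D#5.

D#5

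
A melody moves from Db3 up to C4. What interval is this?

D to C spans seven letter names (D-E-F-G-A-B-C) — that makes it a seventh of some quality.
Counting semitones, Db3→C4 is 11, which is the major seventh.

major seventh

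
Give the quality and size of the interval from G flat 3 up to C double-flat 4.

G to C spans four letter names (G-A-B-C) — that makes it a fourth of some quality.
Gb3 to Cbb4 spans 4 semitones — one semitone narrower than the perfect fourth (5) — giving a diminished fourth.

d4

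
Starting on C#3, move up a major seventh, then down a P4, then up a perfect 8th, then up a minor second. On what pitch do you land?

G#4

Up a major seventh from C#3: B#3 (11 semitones up).
A perfect fourth down from B#3 is F##3.
Up a perfect octave from F##3: F##4 (12 semitones up).
F##4 up a minor second → G#4 (1 semitone).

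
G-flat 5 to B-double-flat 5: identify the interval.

G to B spans three letter names (G-A-B), so the interval is some kind of third.
At 3 semitones, Gb5→Bbb5 falls one short of a major third: minor.

m3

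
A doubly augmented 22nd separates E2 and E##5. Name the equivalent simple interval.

Take out 2 octaves (14 from the number): 22 − 14 = 8.
Quality carries through unchanged, so the simple form is a doubly augmented octave.

doubly augmented octave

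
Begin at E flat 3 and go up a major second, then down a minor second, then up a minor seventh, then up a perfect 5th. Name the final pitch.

A 4

Eb3 up a major second → F3 (2 semitones).
A minor second down from F3 is E3.
E3 up a minor seventh → D4 (10 semitones).
A perfect fifth up from D4 is A4.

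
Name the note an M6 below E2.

The sixth takes the letter from E down to G.
A major sixth is 9 semitones; 9 semitones down from E2 gives G1.

G1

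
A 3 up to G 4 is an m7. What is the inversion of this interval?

Inverted interval numbers add to nine, so a seventh pairs with a second (7 + 2 = 9).
Quality inverts too: minor becomes major. That makes the inversion a major second.

M2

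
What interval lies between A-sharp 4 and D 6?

A to D spans four letter names (A-B-C-D), plus an octave — that makes it an eleventh of some quality.
A perfect eleventh would be 17 semitones; A#4 to D6 is 16, one semitone narrower, so the interval is diminished.
(Equivalently, a compound diminished fourth: a diminished fourth plus an octave.)

diminished 11th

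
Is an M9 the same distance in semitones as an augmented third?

14 semitones (major ninth) vs 5 semitones (augmented third): not equal.

No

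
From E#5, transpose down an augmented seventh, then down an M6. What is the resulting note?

Ab3

Down an augmented seventh from E#5: F4 (12 semitones down).
Down a major sixth from F4: Ab3 (9 semitones down).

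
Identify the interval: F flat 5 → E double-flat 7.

F to E spans seven letter names (F-G-A-B-C-D-E), plus an octave, so the interval is some kind of fourteenth.
Fb5 to Ebb7 is 22 semitones, a half step short of the major fourteenth (23), so this is minor.
(Equivalently, a compound minor seventh: a minor seventh plus an octave.)

m14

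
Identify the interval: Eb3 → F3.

M2

E to F spans two letter names (E-F): a second.
The major second spans 2 semitones, and Eb3 to F3 is exactly 2 semitones — so this is a major second.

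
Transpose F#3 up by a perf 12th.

C#5

The twelfth's letter: F up five letter names plus an octave → C.
Moving 19 semitones up from F#3 (the size of a perfect twelfth) reaches C#5.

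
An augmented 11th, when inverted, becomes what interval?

diminished fifth

First reduce the compound augmented eleventh to its simple form, an augmented fourth.
The rule of nine gives the new number: 9 − 4 = 5, so a fourth becomes a fifth.
The quality also flips — augmented becomes diminished — giving a diminished fifth.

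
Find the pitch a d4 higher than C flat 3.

F double-flat 3

The fourth takes the letter from C up to F.
A diminished fourth is 4 semitones; 4 semitones up from Cb3 gives Fbb3.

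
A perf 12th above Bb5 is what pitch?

F7

The twelfth's letter: B up five letter names plus an octave → F.
A perfect twelfth is 19 semitones; 19 semitones up from Bb5 gives F7.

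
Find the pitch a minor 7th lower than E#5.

F##4

Seven letter names down from E: F.
Moving 10 semitones down from E#5 (the size of a minor seventh) reaches F##4.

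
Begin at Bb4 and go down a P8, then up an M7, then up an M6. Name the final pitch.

F#5

Down a perfect octave from Bb4: Bb3 (12 semitones down).
Bb3 up a major seventh → A4 (11 semitones).
A4 up a major sixth → F#5 (9 semitones).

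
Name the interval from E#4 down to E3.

augmented octave

Descending from E#4 to E3 is the same interval as ascending E3 to E#4.
E to E is the same letter name, plus an octave, so the interval is some kind of octave.
A perfect octave would be 12 semitones; E3 to E#4 is 13, one semitone wider, so the interval is augmented.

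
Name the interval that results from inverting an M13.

m3

First reduce the compound major thirteenth to its simple form, a major sixth.
Inverted interval numbers add to nine, so a sixth pairs with a third (6 + 3 = 9).
Quality inverts too: major becomes minor. That makes the inversion a minor third.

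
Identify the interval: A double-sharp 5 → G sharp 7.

A to G spans seven letter names (A-B-C-D-E-F-G), plus an octave, so the interval is some kind of fourteenth.
The major fourteenth is 23 semitones; here we have 21, two semitones narrower: diminished.
(Equivalently, a compound diminished seventh: a diminished seventh plus an octave.)

diminished fourteenth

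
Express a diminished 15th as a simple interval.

diminished 8th

Each octave removed subtracts seven from the number: 15 − 7 = 8.
So a diminished fifteenth is an octave plus a diminished octave. The quality is unchanged.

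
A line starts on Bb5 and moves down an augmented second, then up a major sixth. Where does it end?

Bb5 down an augmented second → Abb5 (3 semitones).
Up a major sixth from Abb5: Fb6 (9 semitones up).

Fb6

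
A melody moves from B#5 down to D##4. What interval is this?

Descending from B#5 to D##4 is the same interval as ascending D##4 to B#5.
D to B spans six letter names (D-E-F-G-A-B), plus an octave: a thirteenth.
At 20 semitones, D##4→B#5 falls one short of a major thirteenth: minor.
(Equivalently, a compound minor sixth: a minor sixth plus an octave.)

minor 13th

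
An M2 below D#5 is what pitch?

C#5

Two letter names down from D: C.
Moving 2 semitones down from D#5 (the size of a major second) reaches C#5.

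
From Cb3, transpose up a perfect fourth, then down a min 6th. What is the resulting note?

Up a perfect fourth from Cb3: Fb3 (5 semitones up).
A minor sixth down from Fb3 is Ab2.

Ab2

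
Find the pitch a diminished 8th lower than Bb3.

The letter stays B (same as the start), shifted an octave down.
A diminished octave is 11 semitones; 11 semitones down from Bb3 gives B2.

B2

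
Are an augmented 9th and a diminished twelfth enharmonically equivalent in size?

An augmented ninth spans 15 semitones; a diminished twelfth spans 18 semitones. They differ by 3.

No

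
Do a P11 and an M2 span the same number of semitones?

A perfect eleventh is 17 semitones but a major second is 2 semitones — different sizes.

No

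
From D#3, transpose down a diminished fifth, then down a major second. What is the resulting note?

D#3 down a diminished fifth → G##2 (6 semitones).
Down a major second from G##2: F##2 (2 semitones down).

F##2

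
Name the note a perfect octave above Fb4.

For an octave the letter name doesn't change: still F, an octave up.
Moving 12 semitones up from Fb4 (the size of a perfect octave) reaches Fb5.

Fb5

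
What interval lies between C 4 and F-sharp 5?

C to F spans four letter names (C-D-E-F), plus an octave, so the interval is some kind of eleventh.
C4 to F#5 spans 18 semitones — one semitone wider than the perfect eleventh (17) — giving an augmented eleventh.
(Equivalently, a compound augmented fourth: an augmented fourth plus an octave.)

A11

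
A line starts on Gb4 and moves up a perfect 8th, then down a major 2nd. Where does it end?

Fb5

A perfect octave up from Gb4 is Gb5.
A major second down from Gb5 is Fb5.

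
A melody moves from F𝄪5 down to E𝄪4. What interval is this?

Descending from F##5 to E##4 is the same interval as ascending E##4 to F##5.
E to F spans two letter names (E-F), plus an octave, so the interval is some kind of ninth.
A major ninth would be 14 semitones, but E##4 to F##5 is 13 — one semitone narrower, making it a minor ninth.
(Equivalently, a compound minor second: a minor second plus an octave.)

m9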